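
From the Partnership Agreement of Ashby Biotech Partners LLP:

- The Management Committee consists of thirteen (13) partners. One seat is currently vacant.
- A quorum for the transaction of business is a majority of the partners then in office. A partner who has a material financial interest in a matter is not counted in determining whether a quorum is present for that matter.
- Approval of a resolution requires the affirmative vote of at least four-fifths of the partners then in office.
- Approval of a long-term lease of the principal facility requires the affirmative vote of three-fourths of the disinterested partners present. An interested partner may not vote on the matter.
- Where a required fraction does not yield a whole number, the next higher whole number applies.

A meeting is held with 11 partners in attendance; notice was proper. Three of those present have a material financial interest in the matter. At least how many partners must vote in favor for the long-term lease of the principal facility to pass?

The long-term lease of the principal facility requires three-fourths of the disinterested partners present (11 − 3 = 8).
3/4 of 8 = 6.

6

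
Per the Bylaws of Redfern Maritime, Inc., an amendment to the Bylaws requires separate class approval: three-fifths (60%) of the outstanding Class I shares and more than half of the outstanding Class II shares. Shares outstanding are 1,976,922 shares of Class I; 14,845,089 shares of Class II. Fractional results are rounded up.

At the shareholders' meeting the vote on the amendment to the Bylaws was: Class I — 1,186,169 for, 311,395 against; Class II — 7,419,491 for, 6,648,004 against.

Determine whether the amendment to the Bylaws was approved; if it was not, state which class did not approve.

Class I: 3/5 of 1976922 = 1186153.20, rounded up to 1186154; 1,186,154 required, 1,186,169 in favor — approved.
Class II: a majority of 14845089 is 7422545; 7,422,545 required, 7,419,491 in favor — not approved.

Not approved — the Class II shares did not give the required vote.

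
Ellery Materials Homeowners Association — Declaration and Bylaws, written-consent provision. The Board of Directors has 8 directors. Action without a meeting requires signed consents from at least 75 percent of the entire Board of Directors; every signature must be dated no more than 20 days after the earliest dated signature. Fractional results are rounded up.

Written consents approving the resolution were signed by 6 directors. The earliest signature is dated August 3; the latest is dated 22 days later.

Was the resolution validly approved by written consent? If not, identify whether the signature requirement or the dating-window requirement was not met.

Signatures required: at least 75 percent of 8 — 3/4 of 8 = 6, so 6 needed; 6 signed. Sufficient.
Dating window: the latest signature is 22 days after the earliest; the limit is 20 days. Outside the window.

Not effective — dating-window requirement not satisfied.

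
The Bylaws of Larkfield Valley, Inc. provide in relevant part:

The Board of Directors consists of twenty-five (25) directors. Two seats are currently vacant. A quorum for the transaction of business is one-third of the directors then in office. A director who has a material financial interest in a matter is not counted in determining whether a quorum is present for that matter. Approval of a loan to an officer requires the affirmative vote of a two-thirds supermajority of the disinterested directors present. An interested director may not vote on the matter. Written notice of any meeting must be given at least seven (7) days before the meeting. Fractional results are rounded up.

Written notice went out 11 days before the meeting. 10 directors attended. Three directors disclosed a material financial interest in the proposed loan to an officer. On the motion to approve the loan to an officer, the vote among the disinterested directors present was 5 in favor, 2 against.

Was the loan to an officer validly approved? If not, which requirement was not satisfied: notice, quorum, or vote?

Notice: 11 days given; 7 required (11 ≥ 7). Satisfied.
Quorum: 10 present, but the 3 interested directors do not count, leaving 7. Quorum is 8. Not satisfied.
Vote: the loan to an officer requires two-thirds of the disinterested directors present (10 − 3 = 7). 2/3 of 7 = 4.67, rounded up to 5, so 5 affirmative votes are needed; 5 voted in favor. Satisfied. (Moot — without a quorum no business can be validly transacted.)

Invalid — quorum requirement not satisfied.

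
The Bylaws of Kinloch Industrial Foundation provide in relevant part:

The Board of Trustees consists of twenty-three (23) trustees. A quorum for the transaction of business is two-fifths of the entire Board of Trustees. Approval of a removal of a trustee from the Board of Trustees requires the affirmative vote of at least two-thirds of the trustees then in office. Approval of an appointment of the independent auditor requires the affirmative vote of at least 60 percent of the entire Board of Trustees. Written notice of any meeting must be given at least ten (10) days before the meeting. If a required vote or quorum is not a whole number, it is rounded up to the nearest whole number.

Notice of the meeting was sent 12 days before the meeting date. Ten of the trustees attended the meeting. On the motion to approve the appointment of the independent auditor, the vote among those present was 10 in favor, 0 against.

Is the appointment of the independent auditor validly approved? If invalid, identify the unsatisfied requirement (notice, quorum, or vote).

Invalid — vote requirement not satisfied.

Notice: 12 days given; 10 required (12 ≥ 10). Satisfied.
Quorum: 10 present; quorum is 10. Satisfied.
Vote: the appointment of the independent auditor requires three-fifths of the entire Board of Trustees (23). 3/5 of 23 = 13.80, rounded up to 14, so 14 affirmative votes are needed; 10 voted in favor. Not satisfied.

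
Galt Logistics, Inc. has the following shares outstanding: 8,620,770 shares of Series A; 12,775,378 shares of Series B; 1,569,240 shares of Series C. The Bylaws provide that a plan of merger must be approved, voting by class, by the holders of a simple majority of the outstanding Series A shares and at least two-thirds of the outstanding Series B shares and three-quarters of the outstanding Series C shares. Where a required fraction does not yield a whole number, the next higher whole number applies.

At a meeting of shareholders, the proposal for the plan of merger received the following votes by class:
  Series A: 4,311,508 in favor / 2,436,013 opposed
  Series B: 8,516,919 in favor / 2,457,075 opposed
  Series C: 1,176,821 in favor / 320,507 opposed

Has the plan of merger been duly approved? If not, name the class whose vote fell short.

Not approved — the Series C shares did not give the required vote.

Series A: a majority of 8620770 is 4310386; 4,310,386 required, 4,311,508 in favor — approved.
Series B: 2/3 of 12775378 = 8516918.67, rounded up to 8516919; 8,516,919 required, 8,516,919 in favor — approved.
Series C: 3/4 of 1569240 = 1176930; 1,176,930 required, 1,176,821 in favor — not approved.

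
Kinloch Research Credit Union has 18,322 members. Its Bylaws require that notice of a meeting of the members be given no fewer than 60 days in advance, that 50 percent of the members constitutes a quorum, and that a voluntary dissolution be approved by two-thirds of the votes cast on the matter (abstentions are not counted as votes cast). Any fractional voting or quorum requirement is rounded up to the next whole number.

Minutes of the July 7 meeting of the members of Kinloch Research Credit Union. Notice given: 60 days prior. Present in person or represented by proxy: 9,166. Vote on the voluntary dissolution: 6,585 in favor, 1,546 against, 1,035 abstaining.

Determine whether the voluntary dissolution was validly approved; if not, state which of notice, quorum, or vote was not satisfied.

Notice: 60 days given; 60 required. Satisfied.
Quorum: 50% of 18,322 = 9,161; 9,166 present. Satisfied.
Vote: requires two-thirds of the votes cast (9,166 − 1,035 abstaining = 8,131); 2/3 of 8131 = 5420.67, rounded up to 5421, so 5,421 needed; 6,585 in favor. Satisfied.

Valid — all requirements satisfied.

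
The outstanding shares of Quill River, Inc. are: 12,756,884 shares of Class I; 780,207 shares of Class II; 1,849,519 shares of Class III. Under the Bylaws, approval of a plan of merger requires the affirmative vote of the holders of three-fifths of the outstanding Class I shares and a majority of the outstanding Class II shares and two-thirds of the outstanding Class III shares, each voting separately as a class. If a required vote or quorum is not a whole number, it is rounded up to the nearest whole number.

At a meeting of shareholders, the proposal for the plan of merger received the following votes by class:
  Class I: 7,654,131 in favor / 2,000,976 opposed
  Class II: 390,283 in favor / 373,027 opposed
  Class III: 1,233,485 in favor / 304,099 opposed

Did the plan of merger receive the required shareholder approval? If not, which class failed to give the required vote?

Class I: 3/5 of 12756884 = 7654130.40, rounded up to 7654131; 7,654,131 required, 7,654,131 in favor — approved.
Class II: a majority of 780207 is 390104; 390,104 required, 390,283 in favor — approved.
Class III: 2/3 of 1849519 = 1233012.67, rounded up to 1233013; 1,233,013 required, 1,233,485 in favor — approved.

Approved — every class gave the required vote.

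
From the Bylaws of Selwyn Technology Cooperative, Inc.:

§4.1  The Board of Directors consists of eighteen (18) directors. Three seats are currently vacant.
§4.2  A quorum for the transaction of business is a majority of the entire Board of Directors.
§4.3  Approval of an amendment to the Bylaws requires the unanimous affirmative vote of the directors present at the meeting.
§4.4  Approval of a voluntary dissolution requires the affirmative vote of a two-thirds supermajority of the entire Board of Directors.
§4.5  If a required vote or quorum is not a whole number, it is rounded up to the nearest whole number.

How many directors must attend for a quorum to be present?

A majority of 18 is 10.

10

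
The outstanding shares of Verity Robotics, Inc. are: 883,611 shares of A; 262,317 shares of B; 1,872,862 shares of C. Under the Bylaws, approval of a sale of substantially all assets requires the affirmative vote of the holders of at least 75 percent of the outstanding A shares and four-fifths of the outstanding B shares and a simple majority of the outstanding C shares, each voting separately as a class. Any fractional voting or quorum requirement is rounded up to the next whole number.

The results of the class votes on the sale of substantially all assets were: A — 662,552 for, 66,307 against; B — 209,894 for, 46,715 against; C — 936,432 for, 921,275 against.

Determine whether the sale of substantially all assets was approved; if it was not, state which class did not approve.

Not approved — the A shares did not give the required vote.

A: 3/4 of 883611 = 662708.25, rounded up to 662709; 662,709 required, 662,552 in favor — not approved.
B: 4/5 of 262317 = 209853.60, rounded up to 209854; 209,854 required, 209,894 in favor — approved.
C: a majority of 1872862 is 936432; 936,432 required, 936,432 in favor — approved.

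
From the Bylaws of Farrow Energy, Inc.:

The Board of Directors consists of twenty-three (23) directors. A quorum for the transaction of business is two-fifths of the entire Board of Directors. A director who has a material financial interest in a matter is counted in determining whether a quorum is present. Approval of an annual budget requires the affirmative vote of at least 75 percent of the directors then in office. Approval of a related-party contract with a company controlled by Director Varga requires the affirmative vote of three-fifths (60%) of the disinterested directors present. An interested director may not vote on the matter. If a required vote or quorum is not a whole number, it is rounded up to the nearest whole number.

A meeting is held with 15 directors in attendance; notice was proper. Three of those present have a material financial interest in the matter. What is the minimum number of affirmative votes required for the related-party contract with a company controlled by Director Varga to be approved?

8

The related-party contract with a company controlled by Director Varga requires three-fifths of the disinterested directors present (15 − 3 = 12).
3/5 of 12 = 7.20, rounded up to 8.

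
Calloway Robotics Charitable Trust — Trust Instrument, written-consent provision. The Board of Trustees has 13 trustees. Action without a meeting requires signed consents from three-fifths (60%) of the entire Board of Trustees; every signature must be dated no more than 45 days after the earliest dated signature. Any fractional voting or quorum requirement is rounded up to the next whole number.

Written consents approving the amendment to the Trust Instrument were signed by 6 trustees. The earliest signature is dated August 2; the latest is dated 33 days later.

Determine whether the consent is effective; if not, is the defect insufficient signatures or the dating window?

Signatures required: three-fifths (60%) of 13 — 3/5 of 13 = 7.80, rounded up to 8, so 8 needed; 6 signed. Insufficient.
Dating window: the latest signature is 33 days after the earliest; the limit is 45 days. Within the window.

Not effective — insufficient signatures.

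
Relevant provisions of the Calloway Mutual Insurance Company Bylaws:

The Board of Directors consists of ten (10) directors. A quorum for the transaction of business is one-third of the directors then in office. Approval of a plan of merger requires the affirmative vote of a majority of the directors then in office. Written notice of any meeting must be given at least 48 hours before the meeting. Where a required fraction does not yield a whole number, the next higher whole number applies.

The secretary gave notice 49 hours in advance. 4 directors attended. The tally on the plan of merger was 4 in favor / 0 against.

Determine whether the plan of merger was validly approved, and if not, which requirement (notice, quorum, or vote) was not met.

Invalid — vote requirement not satisfied.

Notice: 49 hours given; 48 required (49 ≥ 48). Satisfied.
Quorum: 4 present; quorum is 4. Satisfied.
Vote: the plan of merger requires a majority of the directors then in office (10). A majority of 10 is 6, so 6 affirmative votes are needed; 4 voted in favor. Not satisfied.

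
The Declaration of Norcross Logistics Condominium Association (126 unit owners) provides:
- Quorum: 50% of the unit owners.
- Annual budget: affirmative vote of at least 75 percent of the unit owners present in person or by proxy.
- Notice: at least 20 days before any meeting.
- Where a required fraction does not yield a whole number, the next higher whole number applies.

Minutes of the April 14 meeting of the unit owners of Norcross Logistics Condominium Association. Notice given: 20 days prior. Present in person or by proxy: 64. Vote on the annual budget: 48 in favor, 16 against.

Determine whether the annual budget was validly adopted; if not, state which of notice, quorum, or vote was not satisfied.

Valid — all requirements satisfied.

Notice: 20 days given; 20 required. Satisfied.
Quorum: 50% of 126 = 63; 64 present. Satisfied.
Vote: requires three-fourths of those present (64); 3/4 of 64 = 48, so 48 needed; 48 in favor. Satisfied.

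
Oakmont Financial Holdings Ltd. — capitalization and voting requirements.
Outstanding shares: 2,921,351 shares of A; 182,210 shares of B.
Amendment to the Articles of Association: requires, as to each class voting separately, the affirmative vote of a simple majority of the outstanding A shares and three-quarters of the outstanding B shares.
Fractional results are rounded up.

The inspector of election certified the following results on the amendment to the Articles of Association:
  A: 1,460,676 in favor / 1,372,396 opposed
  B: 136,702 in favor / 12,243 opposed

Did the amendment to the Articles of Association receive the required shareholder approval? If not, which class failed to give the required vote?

Approved — every class gave the required vote.

A: a majority of 2921351 is 1460676; 1,460,676 required, 1,460,676 in favor — approved.
B: 3/4 of 182210 = 136657.50, rounded up to 136658; 136,658 required, 136,702 in favor — approved.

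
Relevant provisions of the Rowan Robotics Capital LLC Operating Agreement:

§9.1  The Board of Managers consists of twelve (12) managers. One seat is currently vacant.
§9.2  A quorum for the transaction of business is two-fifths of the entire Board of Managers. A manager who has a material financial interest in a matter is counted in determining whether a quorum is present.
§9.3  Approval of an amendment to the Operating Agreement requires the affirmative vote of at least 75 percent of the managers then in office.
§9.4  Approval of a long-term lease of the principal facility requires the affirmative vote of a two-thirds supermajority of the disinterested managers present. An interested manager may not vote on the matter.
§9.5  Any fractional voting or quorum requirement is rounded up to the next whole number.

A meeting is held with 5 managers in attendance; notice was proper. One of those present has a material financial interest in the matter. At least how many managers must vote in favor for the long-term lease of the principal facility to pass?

3

The long-term lease of the principal facility requires two-thirds of the disinterested managers present (5 − 1 = 4).
2/3 of 4 = 2.67, rounded up to 3.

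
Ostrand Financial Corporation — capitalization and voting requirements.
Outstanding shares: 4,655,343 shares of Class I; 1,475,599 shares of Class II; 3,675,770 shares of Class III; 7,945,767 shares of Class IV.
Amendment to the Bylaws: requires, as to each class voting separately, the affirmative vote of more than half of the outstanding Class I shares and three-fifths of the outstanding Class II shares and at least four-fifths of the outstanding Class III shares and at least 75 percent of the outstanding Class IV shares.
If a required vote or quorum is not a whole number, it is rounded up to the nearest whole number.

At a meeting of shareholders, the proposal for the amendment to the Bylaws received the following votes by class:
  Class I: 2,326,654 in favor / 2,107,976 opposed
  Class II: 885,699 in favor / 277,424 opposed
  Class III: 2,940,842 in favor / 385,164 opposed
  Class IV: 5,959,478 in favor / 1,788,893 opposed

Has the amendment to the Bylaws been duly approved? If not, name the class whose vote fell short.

Class I: a majority of 4655343 is 2327672; 2,327,672 required, 2,326,654 in favor — not approved.
Class II: 3/5 of 1475599 = 885359.40, rounded up to 885360; 885,360 required, 885,699 in favor — approved.
Class III: 4/5 of 3675770 = 2940616; 2,940,616 required, 2,940,842 in favor — approved.
Class IV: 3/4 of 7945767 = 5959325.25, rounded up to 5959326; 5,959,326 required, 5,959,478 in favor — approved.

Not approved — the Class I shares did not give the required vote.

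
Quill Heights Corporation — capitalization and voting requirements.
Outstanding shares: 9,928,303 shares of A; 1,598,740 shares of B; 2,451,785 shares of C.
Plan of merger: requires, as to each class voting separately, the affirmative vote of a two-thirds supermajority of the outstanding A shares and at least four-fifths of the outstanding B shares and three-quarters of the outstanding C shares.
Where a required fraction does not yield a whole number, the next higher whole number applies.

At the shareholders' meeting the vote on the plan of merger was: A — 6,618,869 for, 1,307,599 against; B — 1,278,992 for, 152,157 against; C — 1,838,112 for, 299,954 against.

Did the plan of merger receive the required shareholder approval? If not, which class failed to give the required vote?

Not approved — the C shares did not give the required vote.

A: 2/3 of 9928303 = 6618868.67, rounded up to 6618869; 6,618,869 required, 6,618,869 in favor — approved.
B: 4/5 of 1598740 = 1278992; 1,278,992 required, 1,278,992 in favor — approved.
C: 3/4 of 2451785 = 1838838.75, rounded up to 1838839; 1,838,839 required, 1,838,112 in favor — not approved.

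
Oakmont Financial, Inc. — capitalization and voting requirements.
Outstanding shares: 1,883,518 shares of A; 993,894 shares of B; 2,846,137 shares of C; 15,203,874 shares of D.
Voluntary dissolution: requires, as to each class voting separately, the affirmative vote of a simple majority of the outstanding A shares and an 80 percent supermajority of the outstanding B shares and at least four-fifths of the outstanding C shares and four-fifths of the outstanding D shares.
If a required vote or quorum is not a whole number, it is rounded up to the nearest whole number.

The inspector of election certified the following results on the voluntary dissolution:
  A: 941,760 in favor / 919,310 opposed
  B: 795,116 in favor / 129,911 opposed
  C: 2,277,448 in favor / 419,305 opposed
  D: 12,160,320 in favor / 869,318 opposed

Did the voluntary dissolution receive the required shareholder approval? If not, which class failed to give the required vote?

A: a majority of 1883518 is 941760; 941,760 required, 941,760 in favor — approved.
B: 4/5 of 993894 = 795115.20, rounded up to 795116; 795,116 required, 795,116 in favor — approved.
C: 4/5 of 2846137 = 2276909.60, rounded up to 2276910; 2,276,910 required, 2,277,448 in favor — approved.
D: 4/5 of 15203874 = 12163099.20, rounded up to 12163100; 12,163,100 required, 12,160,320 in favor — not approved.

Not approved — the D shares did not give the required vote.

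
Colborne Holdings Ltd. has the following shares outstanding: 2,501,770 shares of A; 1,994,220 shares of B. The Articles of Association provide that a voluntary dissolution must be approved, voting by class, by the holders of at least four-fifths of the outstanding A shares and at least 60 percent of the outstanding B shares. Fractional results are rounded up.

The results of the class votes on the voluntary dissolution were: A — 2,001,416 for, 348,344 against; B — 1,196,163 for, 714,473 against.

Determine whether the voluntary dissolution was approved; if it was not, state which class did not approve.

A: 4/5 of 2501770 = 2001416; 2,001,416 required, 2,001,416 in favor — approved.
B: 3/5 of 1994220 = 1196532; 1,196,532 required, 1,196,163 in favor — not approved.

Not approved — the B shares did not give the required vote.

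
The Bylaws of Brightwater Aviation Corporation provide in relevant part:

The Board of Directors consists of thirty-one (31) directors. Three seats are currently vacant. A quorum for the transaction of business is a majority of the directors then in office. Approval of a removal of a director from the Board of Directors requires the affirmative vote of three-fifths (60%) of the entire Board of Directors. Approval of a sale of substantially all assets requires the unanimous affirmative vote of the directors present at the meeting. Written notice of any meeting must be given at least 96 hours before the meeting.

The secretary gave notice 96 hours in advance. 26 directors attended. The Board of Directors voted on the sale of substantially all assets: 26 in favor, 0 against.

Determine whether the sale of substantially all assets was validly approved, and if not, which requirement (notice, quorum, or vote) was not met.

Notice: 96 hours given; 96 required (96 ≥ 96). Satisfied.
Quorum: 26 present; quorum is 15. Satisfied.
Vote: the sale of substantially all assets requires the unanimous vote of the directors present (26). Unanimous means all 26, so 26 affirmative votes are needed; 26 voted in favor. Satisfied.

Valid — all requirements satisfied.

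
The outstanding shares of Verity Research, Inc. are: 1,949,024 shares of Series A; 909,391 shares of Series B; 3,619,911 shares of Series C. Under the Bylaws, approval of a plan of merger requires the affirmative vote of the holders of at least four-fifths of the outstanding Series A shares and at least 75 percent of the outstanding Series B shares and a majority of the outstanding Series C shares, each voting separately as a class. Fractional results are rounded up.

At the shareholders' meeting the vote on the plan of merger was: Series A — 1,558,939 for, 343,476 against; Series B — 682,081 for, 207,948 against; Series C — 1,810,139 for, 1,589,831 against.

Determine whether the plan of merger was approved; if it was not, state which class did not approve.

Not approved — the Series A shares did not give the required vote.

Series A: 4/5 of 1949024 = 1559219.20, rounded up to 1559220; 1,559,220 required, 1,558,939 in favor — not approved.
Series B: 3/4 of 909391 = 682043.25, rounded up to 682044; 682,044 required, 682,081 in favor — approved.
Series C: a majority of 3619911 is 1809956; 1,809,956 required, 1,810,139 in favor — approved.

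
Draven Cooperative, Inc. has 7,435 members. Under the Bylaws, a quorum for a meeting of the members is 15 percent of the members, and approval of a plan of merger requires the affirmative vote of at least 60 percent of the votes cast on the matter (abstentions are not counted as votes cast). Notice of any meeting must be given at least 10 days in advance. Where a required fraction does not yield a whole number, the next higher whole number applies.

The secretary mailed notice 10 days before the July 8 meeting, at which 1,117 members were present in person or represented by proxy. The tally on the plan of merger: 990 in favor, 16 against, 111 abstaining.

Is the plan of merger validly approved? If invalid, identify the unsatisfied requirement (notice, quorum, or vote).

Notice: 10 days given; 10 required. Satisfied.
Quorum: 15% of 7,435 = 1,115.25, rounded up to 1,116; 1,117 present. Satisfied.
Vote: requires three-fifths of the votes cast (1,117 − 111 abstaining = 1,006); 3/5 of 1006 = 603.60, rounded up to 604, so 604 needed; 990 in favor. Satisfied.

Valid — all requirements satisfied.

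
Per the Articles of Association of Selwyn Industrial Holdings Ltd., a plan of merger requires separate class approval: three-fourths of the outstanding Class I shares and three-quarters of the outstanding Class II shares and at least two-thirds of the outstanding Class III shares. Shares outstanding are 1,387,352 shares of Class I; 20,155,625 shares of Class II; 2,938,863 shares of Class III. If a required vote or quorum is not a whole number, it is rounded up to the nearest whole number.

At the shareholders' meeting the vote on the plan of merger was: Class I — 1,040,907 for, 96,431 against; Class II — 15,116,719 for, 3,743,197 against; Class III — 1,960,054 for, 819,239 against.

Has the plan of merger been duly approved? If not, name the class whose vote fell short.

Class I: 3/4 of 1387352 = 1040514; 1,040,514 required, 1,040,907 in favor — approved.
Class II: 3/4 of 20155625 = 15116718.75, rounded up to 15116719; 15,116,719 required, 15,116,719 in favor — approved.
Class III: 2/3 of 2938863 = 1959242; 1,959,242 required, 1,960,054 in favor — approved.

Approved — every class gave the required vote.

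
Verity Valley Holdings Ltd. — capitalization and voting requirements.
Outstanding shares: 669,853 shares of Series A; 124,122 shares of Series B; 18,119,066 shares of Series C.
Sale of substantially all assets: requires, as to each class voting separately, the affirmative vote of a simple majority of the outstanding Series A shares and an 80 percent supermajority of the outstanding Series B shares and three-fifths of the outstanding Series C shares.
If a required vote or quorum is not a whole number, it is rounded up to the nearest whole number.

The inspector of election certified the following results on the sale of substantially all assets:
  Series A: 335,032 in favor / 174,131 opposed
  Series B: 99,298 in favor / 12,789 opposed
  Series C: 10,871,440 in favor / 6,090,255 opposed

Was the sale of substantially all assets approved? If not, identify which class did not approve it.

Series A: a majority of 669853 is 334927; 334,927 required, 335,032 in favor — approved.
Series B: 4/5 of 124122 = 99297.60, rounded up to 99298; 99,298 required, 99,298 in favor — approved.
Series C: 3/5 of 18119066 = 10871439.60, rounded up to 10871440; 10,871,440 required, 10,871,440 in favor — approved.

Approved — every class gave the required vote.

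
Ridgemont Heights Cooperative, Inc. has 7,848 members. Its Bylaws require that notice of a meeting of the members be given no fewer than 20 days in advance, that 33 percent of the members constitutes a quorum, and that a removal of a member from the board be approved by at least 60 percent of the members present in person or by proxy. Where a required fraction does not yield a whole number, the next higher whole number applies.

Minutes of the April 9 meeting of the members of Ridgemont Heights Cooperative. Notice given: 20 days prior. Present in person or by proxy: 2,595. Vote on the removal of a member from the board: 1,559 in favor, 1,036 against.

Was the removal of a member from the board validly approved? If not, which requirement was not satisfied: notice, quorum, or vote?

Valid — all requirements satisfied.

Notice: 20 days given; 20 required. Satisfied.
Quorum: 33% of 7,848 = 2,589.84, rounded up to 2,590; 2,595 present. Satisfied.
Vote: requires three-fifths of those present (2,595); 3/5 of 2595 = 1557, so 1,557 needed; 1,559 in favor. Satisfied.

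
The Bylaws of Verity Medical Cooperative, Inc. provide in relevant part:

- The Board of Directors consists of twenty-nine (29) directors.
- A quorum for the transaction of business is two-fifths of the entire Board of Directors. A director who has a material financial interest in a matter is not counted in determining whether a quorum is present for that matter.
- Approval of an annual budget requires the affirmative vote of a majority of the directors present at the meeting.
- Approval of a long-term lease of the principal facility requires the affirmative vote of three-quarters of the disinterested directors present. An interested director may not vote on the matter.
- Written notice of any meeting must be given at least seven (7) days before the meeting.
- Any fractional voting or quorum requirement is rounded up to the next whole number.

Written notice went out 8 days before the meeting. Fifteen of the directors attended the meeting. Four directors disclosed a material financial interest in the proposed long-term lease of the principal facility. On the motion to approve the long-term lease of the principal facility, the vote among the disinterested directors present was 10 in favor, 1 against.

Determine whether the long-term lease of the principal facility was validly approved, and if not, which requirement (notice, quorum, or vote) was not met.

Notice: 8 days given; 7 required (8 ≥ 7). Satisfied.
Quorum: 15 present, but the 4 interested directors do not count, leaving 11. Quorum is 12. Not satisfied.
Vote: the long-term lease of the principal facility requires three-fourths of the disinterested directors present (15 − 4 = 11). 3/4 of 11 = 8.25, rounded up to 9, so 9 affirmative votes are needed; 10 voted in favor. Satisfied. (Moot — without a quorum no business can be validly transacted.)

Invalid — quorum requirement not satisfied.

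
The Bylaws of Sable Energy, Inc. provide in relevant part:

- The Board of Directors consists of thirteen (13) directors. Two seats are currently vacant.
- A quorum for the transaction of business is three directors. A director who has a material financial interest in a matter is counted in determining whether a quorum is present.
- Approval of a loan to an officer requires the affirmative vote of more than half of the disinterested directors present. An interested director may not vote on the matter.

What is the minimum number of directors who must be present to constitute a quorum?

The quorum is fixed at 3.

3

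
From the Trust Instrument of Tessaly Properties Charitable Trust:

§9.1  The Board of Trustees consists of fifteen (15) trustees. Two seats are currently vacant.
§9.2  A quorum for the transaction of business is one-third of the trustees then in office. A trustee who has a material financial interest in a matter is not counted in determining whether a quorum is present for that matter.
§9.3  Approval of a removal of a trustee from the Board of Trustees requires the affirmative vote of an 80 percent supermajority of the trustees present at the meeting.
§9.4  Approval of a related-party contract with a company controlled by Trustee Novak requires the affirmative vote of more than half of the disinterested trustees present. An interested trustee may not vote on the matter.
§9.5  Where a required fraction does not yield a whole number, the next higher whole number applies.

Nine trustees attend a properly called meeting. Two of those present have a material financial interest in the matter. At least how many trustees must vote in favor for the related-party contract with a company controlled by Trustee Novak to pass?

The related-party contract with a company controlled by Trustee Novak requires a majority of the disinterested trustees present (9 − 2 = 7).
A majority of 7 is 4.

4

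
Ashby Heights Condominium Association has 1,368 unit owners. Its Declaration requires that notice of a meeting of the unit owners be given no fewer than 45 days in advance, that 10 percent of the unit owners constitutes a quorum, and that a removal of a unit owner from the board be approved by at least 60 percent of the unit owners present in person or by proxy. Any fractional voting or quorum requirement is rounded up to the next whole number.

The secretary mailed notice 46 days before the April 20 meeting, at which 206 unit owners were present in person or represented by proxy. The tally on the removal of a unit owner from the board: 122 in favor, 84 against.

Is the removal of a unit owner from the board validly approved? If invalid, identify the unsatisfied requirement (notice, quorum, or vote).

Invalid — vote requirement not satisfied.

Notice: 46 days given; 45 required. Satisfied.
Quorum: 10% of 1,368 = 136.80, rounded up to 137; 206 present. Satisfied.
Vote: requires three-fifths of those present (206); 3/5 of 206 = 123.60, rounded up to 124, so 124 needed; 122 in favor. Not satisfied.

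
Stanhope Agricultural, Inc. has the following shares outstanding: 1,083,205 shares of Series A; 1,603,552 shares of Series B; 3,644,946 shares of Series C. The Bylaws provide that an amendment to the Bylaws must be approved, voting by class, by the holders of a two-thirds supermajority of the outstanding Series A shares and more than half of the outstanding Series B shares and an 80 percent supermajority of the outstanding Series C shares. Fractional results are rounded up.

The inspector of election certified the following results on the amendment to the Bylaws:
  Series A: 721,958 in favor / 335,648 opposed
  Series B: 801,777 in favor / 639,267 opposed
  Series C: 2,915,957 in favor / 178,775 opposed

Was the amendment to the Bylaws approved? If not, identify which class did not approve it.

Series A: 2/3 of 1083205 = 722136.67, rounded up to 722137; 722,137 required, 721,958 in favor — not approved.
Series B: a majority of 1603552 is 801777; 801,777 required, 801,777 in favor — approved.
Series C: 4/5 of 3644946 = 2915956.80, rounded up to 2915957; 2,915,957 required, 2,915,957 in favor — approved.

Not approved — the Series A shares did not give the required vote.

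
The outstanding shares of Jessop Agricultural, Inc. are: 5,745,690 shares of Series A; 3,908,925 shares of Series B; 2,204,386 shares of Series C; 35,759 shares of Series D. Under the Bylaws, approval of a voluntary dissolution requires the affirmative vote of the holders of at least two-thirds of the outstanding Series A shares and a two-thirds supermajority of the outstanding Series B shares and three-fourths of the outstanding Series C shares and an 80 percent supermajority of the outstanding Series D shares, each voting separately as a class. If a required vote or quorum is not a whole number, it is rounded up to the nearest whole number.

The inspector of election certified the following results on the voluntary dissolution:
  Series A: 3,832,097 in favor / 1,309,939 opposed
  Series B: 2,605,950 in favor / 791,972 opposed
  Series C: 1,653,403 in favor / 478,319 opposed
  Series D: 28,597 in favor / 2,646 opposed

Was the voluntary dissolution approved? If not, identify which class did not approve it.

Series A: 2/3 of 5745690 = 3830460; 3,830,460 required, 3,832,097 in favor — approved.
Series B: 2/3 of 3908925 = 2605950; 2,605,950 required, 2,605,950 in favor — approved.
Series C: 3/4 of 2204386 = 1653289.50, rounded up to 1653290; 1,653,290 required, 1,653,403 in favor — approved.
Series D: 4/5 of 35759 = 28607.20, rounded up to 28608; 28,608 required, 28,597 in favor — not approved.

Not approved — the Series D shares did not give the required vote.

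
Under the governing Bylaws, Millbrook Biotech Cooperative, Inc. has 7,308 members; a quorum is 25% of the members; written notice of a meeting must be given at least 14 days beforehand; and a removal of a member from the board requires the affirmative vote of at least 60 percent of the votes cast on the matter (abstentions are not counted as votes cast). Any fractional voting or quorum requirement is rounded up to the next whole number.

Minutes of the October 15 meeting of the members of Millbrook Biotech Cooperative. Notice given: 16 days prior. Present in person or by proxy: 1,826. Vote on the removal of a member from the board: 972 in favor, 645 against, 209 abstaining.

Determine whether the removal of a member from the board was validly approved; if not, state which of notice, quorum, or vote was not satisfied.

Notice: 16 days given; 14 required. Satisfied.
Quorum: 25% of 7,308 = 1,827; 1,826 present. Not satisfied.
Vote: requires three-fifths of the votes cast (1,826 − 209 abstaining = 1,617); 3/5 of 1617 = 970.20, rounded up to 971, so 971 needed; 972 in favor. Satisfied.

Invalid — quorum requirement not satisfied.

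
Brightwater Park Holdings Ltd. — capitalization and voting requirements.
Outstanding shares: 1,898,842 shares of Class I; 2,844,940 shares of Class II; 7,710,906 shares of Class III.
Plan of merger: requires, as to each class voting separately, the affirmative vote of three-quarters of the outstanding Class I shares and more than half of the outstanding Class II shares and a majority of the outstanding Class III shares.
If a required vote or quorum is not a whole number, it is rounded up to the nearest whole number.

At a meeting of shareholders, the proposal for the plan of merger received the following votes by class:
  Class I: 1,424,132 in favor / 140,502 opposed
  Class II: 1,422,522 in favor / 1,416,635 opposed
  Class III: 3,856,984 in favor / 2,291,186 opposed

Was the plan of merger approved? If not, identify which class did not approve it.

Approved — every class gave the required vote.

Class I: 3/4 of 1898842 = 1424131.50, rounded up to 1424132; 1,424,132 required, 1,424,132 in favor — approved.
Class II: a majority of 2844940 is 1422471; 1,422,471 required, 1,422,522 in favor — approved.
Class III: a majority of 7710906 is 3855454; 3,855,454 required, 3,856,984 in favor — approved.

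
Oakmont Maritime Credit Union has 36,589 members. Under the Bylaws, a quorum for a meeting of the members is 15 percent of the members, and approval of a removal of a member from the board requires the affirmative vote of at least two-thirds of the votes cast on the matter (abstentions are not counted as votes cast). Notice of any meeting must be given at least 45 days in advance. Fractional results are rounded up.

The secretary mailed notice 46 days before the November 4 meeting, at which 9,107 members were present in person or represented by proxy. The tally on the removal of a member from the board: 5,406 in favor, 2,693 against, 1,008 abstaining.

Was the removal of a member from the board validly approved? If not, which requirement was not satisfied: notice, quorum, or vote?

Notice: 46 days given; 45 required. Satisfied.
Quorum: 15% of 36,589 = 5,488.35, rounded up to 5,489; 9,107 present. Satisfied.
Vote: requires two-thirds of the votes cast (9,107 − 1,008 abstaining = 8,099); 2/3 of 8099 = 5399.33, rounded up to 5400, so 5,400 needed; 5,406 in favor. Satisfied.

Valid — all requirements satisfied.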